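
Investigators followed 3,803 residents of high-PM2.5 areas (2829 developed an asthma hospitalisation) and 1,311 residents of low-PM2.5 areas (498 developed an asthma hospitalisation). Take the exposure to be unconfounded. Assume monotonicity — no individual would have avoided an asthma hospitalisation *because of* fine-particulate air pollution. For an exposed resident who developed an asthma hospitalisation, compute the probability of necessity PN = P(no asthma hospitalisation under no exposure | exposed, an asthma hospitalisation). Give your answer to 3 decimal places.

PN ≈ 0.489

p₁ = P(outcome | exposed) = 2829/3803 = 0.74389
p₀ = P(outcome | unexposed) = 498/1311 = 0.37986
Under exogeneity and monotonicity, PN = (p₁ − p₀) / p₁.
PN = (0.74389 − 0.37986) / 0.74389 = 0.36402 / 0.74389 ≈ 0.4894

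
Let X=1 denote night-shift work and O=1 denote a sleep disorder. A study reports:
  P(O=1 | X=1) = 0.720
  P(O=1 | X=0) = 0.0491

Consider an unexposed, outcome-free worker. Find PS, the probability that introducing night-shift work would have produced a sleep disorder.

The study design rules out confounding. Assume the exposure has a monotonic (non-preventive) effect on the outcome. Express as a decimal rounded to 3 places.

PS ≈ 0.706

Let p₁ = 0.72, p₀ = 0.0491.
Under exogeneity and monotonicity, PS = (p₁ − p₀) / (1 − p₀).
PS = (0.72 − 0.0491) / (1 − 0.0491) = 0.6709 / 0.9509 ≈ 0.7055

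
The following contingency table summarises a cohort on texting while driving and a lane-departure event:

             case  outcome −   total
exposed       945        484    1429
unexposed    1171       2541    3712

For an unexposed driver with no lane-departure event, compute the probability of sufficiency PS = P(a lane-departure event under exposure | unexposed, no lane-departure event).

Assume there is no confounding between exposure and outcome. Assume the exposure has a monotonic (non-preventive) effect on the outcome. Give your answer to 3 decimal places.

PS ≈ 0.505

p₁ = P(outcome | exposed) = 945/1429 = 0.6613
p₀ = P(outcome | unexposed) = 1171/3712 = 0.31546
Under exogeneity and monotonicity, PS = (p₁ − p₀)/(1 − p₀).
PS = (0.6613 − 0.31546) / 0.68454 ≈ 0.5052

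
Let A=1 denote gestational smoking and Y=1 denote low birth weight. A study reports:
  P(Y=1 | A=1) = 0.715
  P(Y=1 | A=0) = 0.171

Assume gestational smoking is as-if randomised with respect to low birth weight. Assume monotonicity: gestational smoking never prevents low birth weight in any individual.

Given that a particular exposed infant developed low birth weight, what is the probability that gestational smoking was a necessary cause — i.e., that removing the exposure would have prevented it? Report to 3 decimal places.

PN ≈ 0.761

Let p₁ = 0.715, p₀ = 0.171.
Under exogeneity and monotonicity, PN = (p₁ − p₀) / p₁.
PN = (0.715 − 0.171) / 0.715 = 0.544 / 0.715 ≈ 0.7608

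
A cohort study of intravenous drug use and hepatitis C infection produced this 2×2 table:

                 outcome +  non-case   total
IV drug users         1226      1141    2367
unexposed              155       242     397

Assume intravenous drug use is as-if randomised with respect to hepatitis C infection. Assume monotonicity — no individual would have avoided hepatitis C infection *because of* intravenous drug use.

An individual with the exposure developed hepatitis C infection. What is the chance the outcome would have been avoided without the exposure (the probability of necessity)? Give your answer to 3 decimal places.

p₁ = P(outcome | exposed) = 1226/2367 = 0.51796
p₀ = P(outcome | unexposed) = 155/397 = 0.39043
Under exogeneity and monotonicity, PN = (p₁ − p₀)/p₁.
PN = (0.51796 − 0.39043) / 0.51796 ≈ 0.2462

PN ≈ 0.246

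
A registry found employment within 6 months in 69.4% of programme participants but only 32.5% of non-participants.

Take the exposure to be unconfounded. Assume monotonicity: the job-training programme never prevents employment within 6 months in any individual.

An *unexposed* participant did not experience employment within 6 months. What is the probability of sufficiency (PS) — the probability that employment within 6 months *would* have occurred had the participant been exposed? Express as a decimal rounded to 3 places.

p₁ = 0.694, p₀ = 0.325.
Under exogeneity and monotonicity, PS = (p₁ − p₀) / (1 − p₀).
PS = (0.694 − 0.325) / (1 − 0.325) = 0.369 / 0.675 ≈ 0.5467

PS ≈ 0.547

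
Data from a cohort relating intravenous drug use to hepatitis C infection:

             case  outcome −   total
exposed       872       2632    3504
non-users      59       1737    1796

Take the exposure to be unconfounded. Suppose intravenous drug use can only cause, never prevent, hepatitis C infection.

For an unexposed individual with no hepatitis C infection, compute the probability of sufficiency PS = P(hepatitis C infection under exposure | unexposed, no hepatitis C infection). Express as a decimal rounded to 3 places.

p₁ = P(outcome | exposed) = 872/3504 = 0.24886
p₀ = P(outcome | unexposed) = 59/1796 = 0.032851
Under exogeneity and monotonicity, PS = (p₁ − p₀)/(1 − p₀).
PS = (0.24886 − 0.032851) / 0.96715 ≈ 0.2233

PS ≈ 0.223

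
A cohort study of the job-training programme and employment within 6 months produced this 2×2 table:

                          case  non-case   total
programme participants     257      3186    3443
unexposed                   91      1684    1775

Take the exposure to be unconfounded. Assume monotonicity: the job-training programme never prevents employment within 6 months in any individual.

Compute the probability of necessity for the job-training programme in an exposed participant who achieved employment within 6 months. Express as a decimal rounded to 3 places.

p₁ = P(outcome | exposed) = 257/3443 = 0.074644
p₀ = P(outcome | unexposed) = 91/1775 = 0.051268
Under exogeneity and monotonicity, PN = (p₁ − p₀)/p₁.
PN = (0.074644 − 0.051268) / 0.074644 ≈ 0.3132

PN ≈ 0.313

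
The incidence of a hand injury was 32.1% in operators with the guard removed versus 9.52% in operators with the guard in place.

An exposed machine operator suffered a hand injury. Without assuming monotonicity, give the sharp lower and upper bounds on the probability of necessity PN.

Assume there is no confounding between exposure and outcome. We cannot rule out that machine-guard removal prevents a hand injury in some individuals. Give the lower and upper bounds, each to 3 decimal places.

0.703 ≤ PN ≤ 1.000

p₁ = 0.321, p₀ = 0.0952.
Under exogeneity alone the bounds on PN are max{0,(p₁−p₀)/p₁} ≤ PN ≤ min{1,(1−p₀)/p₁}.
  lower = (p₁ − p₀)/p₁ = 0.2258 / 0.321 ≈ 0.7034
  upper = min{1, (1 − p₀)/p₁} = 0.9048 / 0.321 ≈ 2.8187 → capped at 1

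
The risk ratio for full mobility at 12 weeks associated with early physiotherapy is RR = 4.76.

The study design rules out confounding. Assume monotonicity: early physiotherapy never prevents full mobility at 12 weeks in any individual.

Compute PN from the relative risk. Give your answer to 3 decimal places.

PN ≈ 0.790

Under exogeneity and monotonicity, PN = (RR − 1) / RR = 1 − 1/RR.
PN = (4.76 − 1) / 4.76 = 3.76 / 4.76 ≈ 0.7899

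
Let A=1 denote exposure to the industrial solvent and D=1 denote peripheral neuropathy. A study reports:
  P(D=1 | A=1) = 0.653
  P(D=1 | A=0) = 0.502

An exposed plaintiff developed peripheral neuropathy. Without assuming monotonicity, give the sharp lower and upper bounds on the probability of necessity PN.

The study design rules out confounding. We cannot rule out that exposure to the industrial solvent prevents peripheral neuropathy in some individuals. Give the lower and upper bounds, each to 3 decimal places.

Let p₁ = 0.653, p₀ = 0.502.
Under exogeneity alone the bounds on PN are max{0,(p₁−p₀)/p₁} ≤ PN ≤ min{1,(1−p₀)/p₁}.
  lower = (p₁ − p₀)/p₁ = 0.151 / 0.653 ≈ 0.2312
  upper = min{1, (1 − p₀)/p₁} = 0.498 / 0.653 ≈ 0.7626

0.231 ≤ PN ≤ 0.763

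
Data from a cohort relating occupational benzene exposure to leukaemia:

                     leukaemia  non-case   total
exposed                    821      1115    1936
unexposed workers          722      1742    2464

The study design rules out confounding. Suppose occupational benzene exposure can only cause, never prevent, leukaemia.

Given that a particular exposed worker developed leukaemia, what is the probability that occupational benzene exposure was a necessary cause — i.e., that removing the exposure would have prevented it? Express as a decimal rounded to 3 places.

p₁ = P(outcome | exposed) = 821/1936 = 0.42407
p₀ = P(outcome | unexposed) = 722/2464 = 0.29302
Under exogeneity and monotonicity, PN = (p₁ − p₀) / p₁.
PN = (0.42407 − 0.29302) / 0.42407 = 0.13105 / 0.42407 ≈ 0.3090

PN ≈ 0.309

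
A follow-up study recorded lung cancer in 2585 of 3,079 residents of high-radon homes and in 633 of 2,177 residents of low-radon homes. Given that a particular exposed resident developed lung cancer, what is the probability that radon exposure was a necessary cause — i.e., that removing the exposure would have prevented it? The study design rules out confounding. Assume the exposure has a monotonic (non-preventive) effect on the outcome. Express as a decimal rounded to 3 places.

p₁ = P(outcome | exposed) = 2585/3079 = 0.83956
p₀ = P(outcome | unexposed) = 633/2177 = 0.29077
Under exogeneity and monotonicity, PN = (p₁ − p₀) / p₁.
PN = (0.83956 − 0.29077) / 0.83956 = 0.54879 / 0.83956 ≈ 0.6537

PN ≈ 0.654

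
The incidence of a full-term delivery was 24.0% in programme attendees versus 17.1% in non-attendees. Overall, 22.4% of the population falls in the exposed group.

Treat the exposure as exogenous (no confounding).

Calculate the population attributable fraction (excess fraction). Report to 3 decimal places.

PAF ≈ 0.083

p₁ = 0.24, p₀ = 0.171.
Overall risk P(Y=1) = π·p₁ + (1−π)·p₀ = 0.224×0.24 + 0.776×0.171 = 0.18646.
Under exogeneity, PAF = [P(Y=1) − p₀] / P(Y=1).
PAF = (0.18646 − 0.171) / 0.18646 ≈ 0.0829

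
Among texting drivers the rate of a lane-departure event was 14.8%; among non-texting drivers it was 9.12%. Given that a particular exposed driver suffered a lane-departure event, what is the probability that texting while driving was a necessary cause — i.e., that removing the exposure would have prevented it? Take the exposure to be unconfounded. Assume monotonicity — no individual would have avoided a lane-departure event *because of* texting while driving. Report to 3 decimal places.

p₁ = 0.148, p₀ = 0.0912.
Under exogeneity and monotonicity, PN = (p₁ − p₀) / p₁.
PN = (0.148 − 0.0912) / 0.148 = 0.0568 / 0.148 ≈ 0.3838

PN ≈ 0.384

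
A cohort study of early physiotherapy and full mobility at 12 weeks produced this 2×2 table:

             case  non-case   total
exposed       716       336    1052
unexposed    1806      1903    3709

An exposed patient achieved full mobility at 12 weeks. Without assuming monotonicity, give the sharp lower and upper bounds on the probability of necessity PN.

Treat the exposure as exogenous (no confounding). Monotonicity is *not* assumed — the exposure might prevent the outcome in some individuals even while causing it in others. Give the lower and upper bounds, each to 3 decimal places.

0.285 ≤ PN ≤ 0.754

p₁ = P(outcome | exposed) = 716/1052 = 0.68061
p₀ = P(outcome | unexposed) = 1806/3709 = 0.48692
Under exogeneity alone the bounds on PN are max{0,(p₁−p₀)/p₁} ≤ PN ≤ min{1,(1−p₀)/p₁}.
  lower = (p₁ − p₀)/p₁ = 0.19368 / 0.68061 ≈ 0.2846
  upper = min{1, (1 − p₀)/p₁} = 0.51308 / 0.68061 ≈ 0.7538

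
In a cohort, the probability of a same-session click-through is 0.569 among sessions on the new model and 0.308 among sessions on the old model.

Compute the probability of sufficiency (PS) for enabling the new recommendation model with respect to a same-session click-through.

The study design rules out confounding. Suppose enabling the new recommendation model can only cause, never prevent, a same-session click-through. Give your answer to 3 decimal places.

Let p₁ = 0.569, p₀ = 0.308.
Under exogeneity and monotonicity, PS = (p₁ − p₀) / (1 − p₀).
PS = (0.569 − 0.308) / (1 − 0.308) = 0.261 / 0.692 ≈ 0.3772

PS ≈ 0.377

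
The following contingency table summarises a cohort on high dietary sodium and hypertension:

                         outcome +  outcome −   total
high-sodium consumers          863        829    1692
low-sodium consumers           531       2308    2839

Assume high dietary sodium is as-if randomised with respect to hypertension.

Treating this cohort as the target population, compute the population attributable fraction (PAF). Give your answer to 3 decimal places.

p₁ = P(outcome | exposed) = 863/1692 = 0.51005
p₀ = P(outcome | unexposed) = 531/2839 = 0.18704
Exposure prevalence π = 1692/4531 = 0.37343; overall risk P(Y=1) = 0.30766.
Under exogeneity, PAF = [P(Y=1) − p₀]/P(Y=1).
PAF = (0.30766 − 0.18704) / 0.30766 ≈ 0.3921

PAF ≈ 0.392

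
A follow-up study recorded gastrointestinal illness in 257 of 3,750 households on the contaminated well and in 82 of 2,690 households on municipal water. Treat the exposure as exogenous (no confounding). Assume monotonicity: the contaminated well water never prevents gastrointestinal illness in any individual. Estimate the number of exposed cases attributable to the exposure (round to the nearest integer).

p₁ = P(outcome | exposed) = 257/3750 = 0.068533
p₀ = P(outcome | unexposed) = 82/2690 = 0.030483
PN = (p₁ − p₀)/p₁ = (0.068533 − 0.030483) / 0.068533 ≈ 0.55521.
Attributable cases ≈ PN × (exposed cases) = 0.55521 × 257 ≈ 142.69.

about 143 cases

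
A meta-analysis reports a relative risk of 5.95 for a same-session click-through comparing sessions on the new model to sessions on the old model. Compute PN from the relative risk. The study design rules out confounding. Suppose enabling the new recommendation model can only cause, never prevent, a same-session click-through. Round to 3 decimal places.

Under exogeneity and monotonicity, PN = (RR − 1) / RR = 1 − 1/RR.
PN = (5.95 − 1) / 5.95 = 4.95 / 5.95 ≈ 0.8319

PN ≈ 0.832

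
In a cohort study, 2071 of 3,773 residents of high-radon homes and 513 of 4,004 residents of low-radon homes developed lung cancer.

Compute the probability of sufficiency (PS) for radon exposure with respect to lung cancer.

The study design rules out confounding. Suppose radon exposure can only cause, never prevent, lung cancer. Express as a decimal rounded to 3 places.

PS ≈ 0.483

p₁ = P(outcome | exposed) = 2071/3773 = 0.5489
p₀ = P(outcome | unexposed) = 513/4004 = 0.12812
Under exogeneity and monotonicity, PS = (p₁ − p₀) / (1 − p₀).
PS = (0.5489 − 0.12812) / (1 − 0.12812) = 0.42078 / 0.87188 ≈ 0.4826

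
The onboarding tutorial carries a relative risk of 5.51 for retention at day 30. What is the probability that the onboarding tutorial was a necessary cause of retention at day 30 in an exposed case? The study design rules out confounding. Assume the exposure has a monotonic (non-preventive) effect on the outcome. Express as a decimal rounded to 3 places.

PN ≈ 0.819

Under exogeneity and monotonicity, PN = (RR − 1) / RR = 1 − 1/RR.
PN = (5.51 − 1) / 5.51 = 4.51 / 5.51 ≈ 0.8185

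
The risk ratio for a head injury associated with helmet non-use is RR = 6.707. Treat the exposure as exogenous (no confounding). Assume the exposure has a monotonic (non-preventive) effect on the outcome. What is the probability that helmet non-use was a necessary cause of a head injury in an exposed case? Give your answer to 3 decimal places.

PN ≈ 0.851

Under exogeneity and monotonicity, PN = (RR − 1) / RR = 1 − 1/RR.
PN = (6.707 − 1) / 6.707 = 5.707 / 6.707 ≈ 0.8509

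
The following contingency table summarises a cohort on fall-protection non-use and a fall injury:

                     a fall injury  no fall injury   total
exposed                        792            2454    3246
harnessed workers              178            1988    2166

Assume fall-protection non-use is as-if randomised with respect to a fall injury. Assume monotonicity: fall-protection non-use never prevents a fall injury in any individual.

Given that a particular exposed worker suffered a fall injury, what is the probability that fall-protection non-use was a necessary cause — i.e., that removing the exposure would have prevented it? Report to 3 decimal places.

PN ≈ 0.663

p₁ = P(outcome | exposed) = 792/3246 = 0.24399
p₀ = P(outcome | unexposed) = 178/2166 = 0.082179
Under exogeneity and monotonicity, PN = (p₁ − p₀)/p₁.
PN = (0.24399 − 0.082179) / 0.24399 ≈ 0.6632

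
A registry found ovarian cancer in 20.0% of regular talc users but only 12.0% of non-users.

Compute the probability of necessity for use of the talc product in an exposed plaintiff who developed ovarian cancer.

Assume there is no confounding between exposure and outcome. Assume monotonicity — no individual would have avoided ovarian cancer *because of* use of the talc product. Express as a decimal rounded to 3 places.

p₁ = 0.2, p₀ = 0.12.
Under exogeneity and monotonicity, PN = (p₁ − p₀) / p₁.
PN = (0.2 − 0.12) / 0.2 = 0.08 / 0.2 ≈ 0.4000

PN ≈ 0.400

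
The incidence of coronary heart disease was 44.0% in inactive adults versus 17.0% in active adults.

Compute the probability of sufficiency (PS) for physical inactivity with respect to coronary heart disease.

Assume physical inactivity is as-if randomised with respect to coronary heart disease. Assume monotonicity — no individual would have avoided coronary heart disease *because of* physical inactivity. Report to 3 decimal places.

p₁ = 0.44, p₀ = 0.17.
Under exogeneity and monotonicity, PS = (p₁ − p₀) / (1 − p₀).
PS = (0.44 − 0.17) / (1 − 0.17) = 0.27 / 0.83 ≈ 0.3253

PS ≈ 0.325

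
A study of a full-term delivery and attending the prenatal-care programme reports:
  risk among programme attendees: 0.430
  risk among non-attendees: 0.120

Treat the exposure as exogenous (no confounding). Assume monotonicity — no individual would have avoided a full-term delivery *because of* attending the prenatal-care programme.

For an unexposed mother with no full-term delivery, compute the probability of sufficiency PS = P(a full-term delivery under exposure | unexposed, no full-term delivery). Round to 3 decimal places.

Let p₁ = 0.43, p₀ = 0.12.
Under exogeneity and monotonicity, PS = (p₁ − p₀) / (1 − p₀).
PS = (0.43 − 0.12) / (1 − 0.12) = 0.31 / 0.88 ≈ 0.3523

PS ≈ 0.352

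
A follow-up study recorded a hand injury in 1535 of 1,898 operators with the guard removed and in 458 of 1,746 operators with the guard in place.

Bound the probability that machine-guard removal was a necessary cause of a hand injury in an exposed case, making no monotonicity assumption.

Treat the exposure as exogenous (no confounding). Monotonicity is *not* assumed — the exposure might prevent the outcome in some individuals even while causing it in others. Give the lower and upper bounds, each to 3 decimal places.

p₁ = P(outcome | exposed) = 1535/1898 = 0.80875
p₀ = P(outcome | unexposed) = 458/1746 = 0.26231
Under exogeneity alone the bounds on PN are max{0,(p₁−p₀)/p₁} ≤ PN ≤ min{1,(1−p₀)/p₁}.
  lower = (p₁ − p₀)/p₁ = 0.54643 / 0.80875 ≈ 0.6757
  upper = min{1, (1 − p₀)/p₁} = 0.73769 / 0.80875 ≈ 0.9121

0.676 ≤ PN ≤ 0.912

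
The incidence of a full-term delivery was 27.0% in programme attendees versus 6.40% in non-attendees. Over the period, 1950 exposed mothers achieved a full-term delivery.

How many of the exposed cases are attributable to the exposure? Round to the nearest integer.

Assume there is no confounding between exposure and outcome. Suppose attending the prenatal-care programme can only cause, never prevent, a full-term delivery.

p₁ = 0.27, p₀ = 0.064.
PN = (p₁ − p₀)/p₁ = (0.27 − 0.064) / 0.27 ≈ 0.76296.
Attributable cases ≈ PN × (exposed cases) = 0.76296 × 1950 ≈ 1487.78.

about 1488 cases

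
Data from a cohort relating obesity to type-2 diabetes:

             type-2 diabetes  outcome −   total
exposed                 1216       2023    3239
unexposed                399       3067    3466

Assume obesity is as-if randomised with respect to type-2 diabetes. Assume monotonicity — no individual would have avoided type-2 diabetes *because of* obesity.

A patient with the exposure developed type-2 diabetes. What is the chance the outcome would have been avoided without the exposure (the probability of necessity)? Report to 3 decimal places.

p₁ = P(outcome | exposed) = 1216/3239 = 0.37542
p₀ = P(outcome | unexposed) = 399/3466 = 0.11512
Under exogeneity and monotonicity, PN = (p₁ − p₀)/p₁.
PN = (0.37542 − 0.11512) / 0.37542 ≈ 0.6934

PN ≈ 0.693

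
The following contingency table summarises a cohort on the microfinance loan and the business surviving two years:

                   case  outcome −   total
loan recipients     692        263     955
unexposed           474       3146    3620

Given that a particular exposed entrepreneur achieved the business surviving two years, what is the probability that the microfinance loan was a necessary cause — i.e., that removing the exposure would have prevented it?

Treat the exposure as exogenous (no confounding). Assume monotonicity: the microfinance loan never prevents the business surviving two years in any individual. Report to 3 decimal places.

p₁ = P(outcome | exposed) = 692/955 = 0.72461
p₀ = P(outcome | unexposed) = 474/3620 = 0.13094
Under exogeneity and monotonicity, PN = (p₁ − p₀)/p₁.
PN = (0.72461 − 0.13094) / 0.72461 ≈ 0.8193

PN ≈ 0.819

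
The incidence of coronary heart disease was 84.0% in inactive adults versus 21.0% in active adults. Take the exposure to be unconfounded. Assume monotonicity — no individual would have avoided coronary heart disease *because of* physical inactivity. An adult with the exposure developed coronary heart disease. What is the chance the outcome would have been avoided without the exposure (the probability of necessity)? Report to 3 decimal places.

PN ≈ 0.750

p₁ = 0.84, p₀ = 0.21.
Under exogeneity and monotonicity, PN = (p₁ − p₀) / p₁.
PN = (0.84 − 0.21) / 0.84 = 0.63 / 0.84 ≈ 0.7500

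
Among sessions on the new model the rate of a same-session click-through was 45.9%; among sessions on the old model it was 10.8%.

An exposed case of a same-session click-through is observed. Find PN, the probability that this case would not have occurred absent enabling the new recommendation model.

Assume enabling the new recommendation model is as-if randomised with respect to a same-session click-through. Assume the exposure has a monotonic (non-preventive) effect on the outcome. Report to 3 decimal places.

PN ≈ 0.765

p₁ = 0.459, p₀ = 0.108.
Under exogeneity and monotonicity, PN = (p₁ − p₀) / p₁.
PN = (0.459 − 0.108) / 0.459 = 0.351 / 0.459 ≈ 0.7647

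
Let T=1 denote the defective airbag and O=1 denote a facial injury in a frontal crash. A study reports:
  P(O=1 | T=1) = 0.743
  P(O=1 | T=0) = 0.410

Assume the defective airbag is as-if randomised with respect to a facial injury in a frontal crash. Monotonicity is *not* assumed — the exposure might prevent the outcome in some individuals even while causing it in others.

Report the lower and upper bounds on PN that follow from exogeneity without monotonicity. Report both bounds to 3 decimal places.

0.448 ≤ PN ≤ 0.794

Let p₁ = 0.743, p₀ = 0.41.
Under exogeneity alone the bounds on PN are max{0,(p₁−p₀)/p₁} ≤ PN ≤ min{1,(1−p₀)/p₁}.
  lower = (p₁ − p₀)/p₁ = 0.333 / 0.743 ≈ 0.4482
  upper = min{1, (1 − p₀)/p₁} = 0.59 / 0.743 ≈ 0.7941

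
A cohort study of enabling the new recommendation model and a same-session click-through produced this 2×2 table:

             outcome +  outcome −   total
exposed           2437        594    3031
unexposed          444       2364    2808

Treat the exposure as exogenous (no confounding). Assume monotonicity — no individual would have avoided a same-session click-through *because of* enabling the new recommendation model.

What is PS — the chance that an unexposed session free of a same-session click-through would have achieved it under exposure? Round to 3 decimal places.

p₁ = P(outcome | exposed) = 2437/3031 = 0.80403
p₀ = P(outcome | unexposed) = 444/2808 = 0.15812
Under exogeneity and monotonicity, PS = (p₁ − p₀) / (1 − p₀).
PS = (0.80403 − 0.15812) / (1 − 0.15812) = 0.64591 / 0.84188 ≈ 0.7672

PS ≈ 0.767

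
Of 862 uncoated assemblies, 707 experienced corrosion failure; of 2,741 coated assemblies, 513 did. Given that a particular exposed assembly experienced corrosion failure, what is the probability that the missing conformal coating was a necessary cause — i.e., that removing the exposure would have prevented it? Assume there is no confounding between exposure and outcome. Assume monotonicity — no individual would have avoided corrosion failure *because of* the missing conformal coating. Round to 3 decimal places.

p₁ = P(outcome | exposed) = 707/862 = 0.82019
p₀ = P(outcome | unexposed) = 513/2741 = 0.18716
Under exogeneity and monotonicity, PN = (p₁ − p₀) / p₁.
PN = (0.82019 − 0.18716) / 0.82019 = 0.63303 / 0.82019 ≈ 0.7718

PN ≈ 0.772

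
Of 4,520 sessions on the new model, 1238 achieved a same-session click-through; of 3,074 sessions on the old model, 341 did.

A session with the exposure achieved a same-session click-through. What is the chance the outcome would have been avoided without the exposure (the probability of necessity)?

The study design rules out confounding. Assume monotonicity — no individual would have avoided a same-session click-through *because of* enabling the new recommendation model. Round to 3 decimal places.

PN ≈ 0.595

p₁ = P(outcome | exposed) = 1238/4520 = 0.27389
p₀ = P(outcome | unexposed) = 341/3074 = 0.11093
Under exogeneity and monotonicity, PN = (p₁ − p₀) / p₁.
PN = (0.27389 − 0.11093) / 0.27389 = 0.16296 / 0.27389 ≈ 0.5950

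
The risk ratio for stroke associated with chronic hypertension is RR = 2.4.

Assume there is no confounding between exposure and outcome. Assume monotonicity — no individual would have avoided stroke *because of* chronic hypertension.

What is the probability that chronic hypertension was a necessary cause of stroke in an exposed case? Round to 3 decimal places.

PN ≈ 0.583

Under exogeneity and monotonicity, PN = (RR − 1) / RR = 1 − 1/RR.
PN = (2.4 − 1) / 2.4 = 1.4 / 2.4 ≈ 0.5833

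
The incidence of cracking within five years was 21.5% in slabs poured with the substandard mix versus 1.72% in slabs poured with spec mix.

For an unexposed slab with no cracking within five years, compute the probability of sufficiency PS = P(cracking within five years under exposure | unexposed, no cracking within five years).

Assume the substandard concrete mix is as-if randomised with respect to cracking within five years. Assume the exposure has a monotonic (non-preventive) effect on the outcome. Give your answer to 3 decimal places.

p₁ = 0.215, p₀ = 0.0172.
Under exogeneity and monotonicity, PS = (p₁ − p₀) / (1 − p₀).
PS = (0.215 − 0.0172) / (1 − 0.0172) = 0.1978 / 0.9828 ≈ 0.2013

PS ≈ 0.201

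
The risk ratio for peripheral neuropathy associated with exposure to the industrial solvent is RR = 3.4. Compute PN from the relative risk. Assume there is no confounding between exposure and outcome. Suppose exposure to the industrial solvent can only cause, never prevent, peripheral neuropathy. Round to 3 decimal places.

Under exogeneity and monotonicity, PN = (RR − 1) / RR = 1 − 1/RR.
PN = (3.4 − 1) / 3.4 = 2.4 / 3.4 ≈ 0.7059

PN ≈ 0.706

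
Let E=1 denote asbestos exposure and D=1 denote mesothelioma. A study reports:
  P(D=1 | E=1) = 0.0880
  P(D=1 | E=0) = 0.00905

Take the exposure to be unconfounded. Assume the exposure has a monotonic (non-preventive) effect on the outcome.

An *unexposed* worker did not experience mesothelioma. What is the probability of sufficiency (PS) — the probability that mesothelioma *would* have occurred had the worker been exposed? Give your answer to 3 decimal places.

Let p₁ = 0.088, p₀ = 0.00905.
Under exogeneity and monotonicity, PS = (p₁ − p₀) / (1 − p₀).
PS = (0.088 − 0.00905) / (1 − 0.00905) = 0.07895 / 0.99095 ≈ 0.0797

PS ≈ 0.080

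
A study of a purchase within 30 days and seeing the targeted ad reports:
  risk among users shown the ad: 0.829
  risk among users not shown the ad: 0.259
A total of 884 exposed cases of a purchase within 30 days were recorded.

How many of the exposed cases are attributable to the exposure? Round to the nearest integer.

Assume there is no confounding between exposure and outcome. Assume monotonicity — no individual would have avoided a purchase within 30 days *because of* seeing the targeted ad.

Let p₁ = 0.829, p₀ = 0.259.
PN = (p₁ − p₀)/p₁ = (0.829 − 0.259) / 0.829 ≈ 0.68758.
Attributable cases ≈ PN × (exposed cases) = 0.68758 × 884 ≈ 607.82.

about 608 cases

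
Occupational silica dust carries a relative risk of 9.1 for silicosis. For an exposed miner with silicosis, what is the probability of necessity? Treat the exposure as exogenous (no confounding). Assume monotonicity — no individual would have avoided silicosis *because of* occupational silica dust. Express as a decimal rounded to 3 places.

PN ≈ 0.890

Under exogeneity and monotonicity, PN = (RR − 1) / RR = 1 − 1/RR.
PN = (9.1 − 1) / 9.1 = 8.1 / 9.1 ≈ 0.8901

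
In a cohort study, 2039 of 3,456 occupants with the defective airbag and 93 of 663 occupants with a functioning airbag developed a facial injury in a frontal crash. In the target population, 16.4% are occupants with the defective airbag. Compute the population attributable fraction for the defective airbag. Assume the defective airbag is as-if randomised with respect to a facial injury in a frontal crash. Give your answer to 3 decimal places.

PAF ≈ 0.345

p₁ = P(outcome | exposed) = 2039/3456 = 0.58999
p₀ = P(outcome | unexposed) = 93/663 = 0.14027
Overall risk P(Y=1) = π·p₁ + (1−π)·p₀ = 0.164×0.58999 + 0.836×0.14027 = 0.21403.
Under exogeneity, PAF = [P(Y=1) − p₀] / P(Y=1).
PAF = (0.21403 − 0.14027) / 0.21403 ≈ 0.3446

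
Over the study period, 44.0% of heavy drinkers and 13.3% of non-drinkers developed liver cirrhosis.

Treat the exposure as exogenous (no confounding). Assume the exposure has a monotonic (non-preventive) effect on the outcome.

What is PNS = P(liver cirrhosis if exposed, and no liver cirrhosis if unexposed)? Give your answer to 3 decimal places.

p₁ = 0.44, p₀ = 0.133.
Under exogeneity and monotonicity, PNS = p₁ − p₀.
PNS = 0.44 − 0.133 = 0.307

PNS ≈ 0.307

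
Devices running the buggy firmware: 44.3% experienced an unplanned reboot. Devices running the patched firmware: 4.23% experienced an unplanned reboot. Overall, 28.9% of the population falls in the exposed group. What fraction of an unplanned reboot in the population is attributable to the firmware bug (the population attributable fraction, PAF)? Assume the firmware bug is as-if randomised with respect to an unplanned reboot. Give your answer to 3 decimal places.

PAF ≈ 0.732

p₁ = 0.443, p₀ = 0.0423.
Overall risk P(Y=1) = π·p₁ + (1−π)·p₀ = 0.289×0.443 + 0.711×0.0423 = 0.1581.
Under exogeneity, PAF = [P(Y=1) − p₀] / P(Y=1).
PAF = (0.1581 − 0.0423) / 0.1581 ≈ 0.7325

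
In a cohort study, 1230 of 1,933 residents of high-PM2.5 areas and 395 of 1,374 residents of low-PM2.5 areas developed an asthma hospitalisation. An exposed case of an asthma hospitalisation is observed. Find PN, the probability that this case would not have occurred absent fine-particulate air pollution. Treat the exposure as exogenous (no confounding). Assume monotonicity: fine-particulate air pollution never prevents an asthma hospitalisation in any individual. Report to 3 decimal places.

PN ≈ 0.548

p₁ = P(outcome | exposed) = 1230/1933 = 0.63632
p₀ = P(outcome | unexposed) = 395/1374 = 0.28748
Under exogeneity and monotonicity, PN = (p₁ − p₀) / p₁.
PN = (0.63632 − 0.28748) / 0.63632 = 0.34883 / 0.63632 ≈ 0.5482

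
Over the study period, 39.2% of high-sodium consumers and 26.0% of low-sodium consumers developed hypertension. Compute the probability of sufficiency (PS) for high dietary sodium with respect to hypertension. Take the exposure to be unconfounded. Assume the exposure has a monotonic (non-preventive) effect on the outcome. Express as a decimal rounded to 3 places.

PS ≈ 0.178

p₁ = 0.392, p₀ = 0.26.
Under exogeneity and monotonicity, PS = (p₁ − p₀) / (1 − p₀).
PS = (0.392 − 0.26) / (1 − 0.26) = 0.132 / 0.74 ≈ 0.1784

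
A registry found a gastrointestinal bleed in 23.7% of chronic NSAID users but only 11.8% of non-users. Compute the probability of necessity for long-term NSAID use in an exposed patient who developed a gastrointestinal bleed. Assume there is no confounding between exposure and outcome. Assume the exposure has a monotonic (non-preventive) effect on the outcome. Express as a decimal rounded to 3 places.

p₁ = 0.237, p₀ = 0.118.
Under exogeneity and monotonicity, PN = (p₁ − p₀) / p₁.
PN = (0.237 − 0.118) / 0.237 = 0.119 / 0.237 ≈ 0.5021

PN ≈ 0.502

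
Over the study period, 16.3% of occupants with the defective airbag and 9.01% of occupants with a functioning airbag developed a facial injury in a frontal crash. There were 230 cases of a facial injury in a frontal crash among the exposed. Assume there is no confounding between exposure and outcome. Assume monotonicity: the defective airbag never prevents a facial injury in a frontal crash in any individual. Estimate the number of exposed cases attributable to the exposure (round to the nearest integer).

p₁ = 0.163, p₀ = 0.0901.
PN = (p₁ − p₀)/p₁ = (0.163 − 0.0901) / 0.163 ≈ 0.44724.
Attributable cases ≈ PN × (exposed cases) = 0.44724 × 230 ≈ 102.87.

about 103 cases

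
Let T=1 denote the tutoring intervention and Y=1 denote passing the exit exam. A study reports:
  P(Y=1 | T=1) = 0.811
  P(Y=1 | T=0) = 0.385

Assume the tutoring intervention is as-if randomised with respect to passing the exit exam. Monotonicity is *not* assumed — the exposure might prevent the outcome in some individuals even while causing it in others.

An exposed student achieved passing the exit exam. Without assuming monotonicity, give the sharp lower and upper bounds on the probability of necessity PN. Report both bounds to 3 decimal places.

0.525 ≤ PN ≤ 0.758

Let p₁ = 0.811, p₀ = 0.385.
Under exogeneity alone the bounds on PN are max{0,(p₁−p₀)/p₁} ≤ PN ≤ min{1,(1−p₀)/p₁}.
  lower = (p₁ − p₀)/p₁ = 0.426 / 0.811 ≈ 0.5253
  upper = min{1, (1 − p₀)/p₁} = 0.615 / 0.811 ≈ 0.7583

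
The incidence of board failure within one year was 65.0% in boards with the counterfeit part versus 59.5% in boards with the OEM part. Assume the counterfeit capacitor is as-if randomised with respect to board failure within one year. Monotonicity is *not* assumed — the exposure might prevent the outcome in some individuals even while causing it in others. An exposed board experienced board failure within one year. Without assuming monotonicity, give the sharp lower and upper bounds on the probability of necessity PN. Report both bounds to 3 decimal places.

p₁ = 0.65, p₀ = 0.595.
Under exogeneity alone the bounds on PN are max{0,(p₁−p₀)/p₁} ≤ PN ≤ min{1,(1−p₀)/p₁}.
  lower = (p₁ − p₀)/p₁ = 0.055 / 0.65 ≈ 0.0846
  upper = min{1, (1 − p₀)/p₁} = 0.405 / 0.65 ≈ 0.6231

0.085 ≤ PN ≤ 0.623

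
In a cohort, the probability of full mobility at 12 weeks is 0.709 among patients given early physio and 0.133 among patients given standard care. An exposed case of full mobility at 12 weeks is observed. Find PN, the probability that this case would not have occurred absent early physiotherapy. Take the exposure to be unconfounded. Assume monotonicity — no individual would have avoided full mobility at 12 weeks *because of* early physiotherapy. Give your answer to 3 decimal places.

Let p₁ = 0.709, p₀ = 0.133.
Under exogeneity and monotonicity, PN = (p₁ − p₀) / p₁.
PN = (0.709 − 0.133) / 0.709 = 0.576 / 0.709 ≈ 0.8124

PN ≈ 0.812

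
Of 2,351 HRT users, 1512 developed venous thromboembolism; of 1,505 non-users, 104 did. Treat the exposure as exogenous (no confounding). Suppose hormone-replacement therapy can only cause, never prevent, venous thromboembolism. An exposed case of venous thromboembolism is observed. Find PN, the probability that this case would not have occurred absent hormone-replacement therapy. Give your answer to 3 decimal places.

PN ≈ 0.893

p₁ = P(outcome | exposed) = 1512/2351 = 0.64313
p₀ = P(outcome | unexposed) = 104/1505 = 0.069103
Under exogeneity and monotonicity, PN = (p₁ − p₀) / p₁.
PN = (0.64313 − 0.069103) / 0.64313 = 0.57403 / 0.64313 ≈ 0.8926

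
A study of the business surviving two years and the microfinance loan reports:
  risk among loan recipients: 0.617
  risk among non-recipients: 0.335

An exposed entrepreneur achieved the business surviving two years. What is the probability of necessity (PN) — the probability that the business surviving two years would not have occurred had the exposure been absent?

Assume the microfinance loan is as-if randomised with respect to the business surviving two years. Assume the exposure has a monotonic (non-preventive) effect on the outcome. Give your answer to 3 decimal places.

PN ≈ 0.457

Let p₁ = 0.617, p₀ = 0.335.
Under exogeneity and monotonicity, PN = (p₁ − p₀) / p₁.
PN = (0.617 − 0.335) / 0.617 = 0.282 / 0.617 ≈ 0.4571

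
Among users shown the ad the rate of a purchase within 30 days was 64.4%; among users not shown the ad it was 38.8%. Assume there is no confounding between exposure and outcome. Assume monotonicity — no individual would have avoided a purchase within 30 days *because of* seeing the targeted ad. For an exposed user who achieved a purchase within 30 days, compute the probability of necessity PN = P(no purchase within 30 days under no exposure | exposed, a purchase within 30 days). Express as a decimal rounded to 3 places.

p₁ = 0.644, p₀ = 0.388.
Under exogeneity and monotonicity, PN = (p₁ − p₀) / p₁.
PN = (0.644 − 0.388) / 0.644 = 0.256 / 0.644 ≈ 0.3975

PN ≈ 0.398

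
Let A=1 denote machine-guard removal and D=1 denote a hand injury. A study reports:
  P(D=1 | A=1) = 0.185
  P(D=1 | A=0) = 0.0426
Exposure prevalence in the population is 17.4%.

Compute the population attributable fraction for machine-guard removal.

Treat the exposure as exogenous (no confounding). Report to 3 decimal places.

PAF ≈ 0.368

Let p₁ = 0.185, p₀ = 0.0426.
Overall risk P(Y=1) = π·p₁ + (1−π)·p₀ = 0.174×0.185 + 0.826×0.0426 = 0.067378.
Under exogeneity, PAF = [P(Y=1) − p₀] / P(Y=1).
PAF = (0.067378 − 0.0426) / 0.067378 ≈ 0.3677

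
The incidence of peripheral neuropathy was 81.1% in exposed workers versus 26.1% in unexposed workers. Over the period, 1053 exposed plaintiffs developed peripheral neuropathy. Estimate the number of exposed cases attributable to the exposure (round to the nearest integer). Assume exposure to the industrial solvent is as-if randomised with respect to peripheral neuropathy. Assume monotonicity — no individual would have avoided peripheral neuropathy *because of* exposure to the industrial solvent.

p₁ = 0.811, p₀ = 0.261.
PN = (p₁ − p₀)/p₁ = (0.811 − 0.261) / 0.811 ≈ 0.67818.
Attributable cases ≈ PN × (exposed cases) = 0.67818 × 1053 ≈ 714.12.

about 714 cases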